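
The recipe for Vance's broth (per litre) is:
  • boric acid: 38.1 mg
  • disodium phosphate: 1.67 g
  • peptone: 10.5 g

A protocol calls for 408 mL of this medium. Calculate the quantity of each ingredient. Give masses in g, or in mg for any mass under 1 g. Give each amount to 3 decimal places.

boric acid 15.545 mg; disodium phosphate 681.360 mg; peptone 4.284 g

Ratio of target to recipe volume: 408 / 1000 = 0.408.
boric acid: 38.1 mg × (408 mL / 1000 mL) = 15.545 mg
disodium phosphate: 1.67 g × (408 mL / 1000 mL) = 0.68136 g = 681.360 mg
peptone: 10.5 g × (408 mL / 1000 mL) = 4.284 g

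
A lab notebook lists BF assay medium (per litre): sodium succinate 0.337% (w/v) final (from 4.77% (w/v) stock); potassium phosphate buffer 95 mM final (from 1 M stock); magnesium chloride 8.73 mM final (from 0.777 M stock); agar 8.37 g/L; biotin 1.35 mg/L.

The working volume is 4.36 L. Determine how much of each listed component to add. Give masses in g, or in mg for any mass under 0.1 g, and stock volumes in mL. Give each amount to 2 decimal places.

sodium succinate 308.03 mL; potassium phosphate buffer 414.20 mL; magnesium chloride 48.99 mL; agar 36.49 g; biotin 5.89 mg

Scale factor relative to 1 L: 4.36.
sodium succinate: C1V1 = C2V2 → 0.337% ÷ 4.77% × 4360 mL = 308.03 mL
potassium phosphate buffer: V = C2·V2/C1 = 95 mM × 4360 mL ÷ 1000 mM = 414.20 mL
magnesium chloride: V = C2·V2/C1 = 8.73 mM × 4360 mL ÷ 777 mM = 48.99 mL
agar: 8.37 g/L × 4.36 L = 36.49 g
biotin: 1.35 mg/L × 4.36 L = 5.89 mg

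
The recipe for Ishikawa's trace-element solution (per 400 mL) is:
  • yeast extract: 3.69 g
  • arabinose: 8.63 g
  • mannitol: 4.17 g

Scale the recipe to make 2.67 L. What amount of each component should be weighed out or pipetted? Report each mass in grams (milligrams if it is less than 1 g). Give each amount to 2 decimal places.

yeast extract 24.63 g; arabinose 57.61 g; mannitol 27.83 g

Scale factor = 2670 mL / 400 mL = 6.675.
yeast extract: 3.69 g × (2670 mL / 400 mL) = 24.63 g
arabinose: 8.63 g × (2670 mL / 400 mL) = 57.61 g
mannitol: 4.17 g × (2670 mL / 400 mL) = 27.83 g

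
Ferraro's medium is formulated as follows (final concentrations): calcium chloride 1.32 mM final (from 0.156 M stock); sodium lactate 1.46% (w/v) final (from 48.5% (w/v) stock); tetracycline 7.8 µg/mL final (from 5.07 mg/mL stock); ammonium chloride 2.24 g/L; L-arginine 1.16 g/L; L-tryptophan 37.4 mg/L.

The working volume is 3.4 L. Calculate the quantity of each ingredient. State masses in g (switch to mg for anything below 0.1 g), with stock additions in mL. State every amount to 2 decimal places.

calcium chloride 28.77 mL; sodium lactate 102.35 mL; tetracycline 5.23 mL; ammonium chloride 7.62 g; L-arginine 3.94 g; L-tryptophan 0.13 g

Working volume: 3.4 L.
calcium chloride: V = C2·V2/C1 = 1.32 mM × 3400 mL ÷ 156 mM = 28.77 mL
sodium lactate: dilute stock: 1.46% ÷ 48.5% × 3400 mL = 102.35 mL
tetracycline: V = C2·V2/C1 = 7.8 µg/mL × 3400 mL ÷ 5070 µg/mL = 5.23 mL
ammonium chloride: 2.24 g/L × 3.4 L = 7.62 g
L-arginine: 1.16 g/L × 3.4 L = 3.94 g
L-tryptophan: 37.4 mg/L × 3.4 L = 127.16 mg = 0.13 g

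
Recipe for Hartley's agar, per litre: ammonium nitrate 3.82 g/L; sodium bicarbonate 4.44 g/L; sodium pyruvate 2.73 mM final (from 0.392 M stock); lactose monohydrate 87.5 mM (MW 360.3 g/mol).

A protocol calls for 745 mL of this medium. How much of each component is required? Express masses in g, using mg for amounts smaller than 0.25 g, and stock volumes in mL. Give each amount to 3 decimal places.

ammonium nitrate 2.846 g; sodium bicarbonate 3.308 g; sodium pyruvate 5.188 mL; lactose monohydrate 23.487 g

Target volume = 745 mL = 0.745 L.
ammonium nitrate: 3.82 g/L × 0.745 L = 2.846 g
sodium bicarbonate: 4.44 g/L × 0.745 L = 3.308 g
sodium pyruvate: C1V1 = C2V2 → 2.73 mM × 745 mL ÷ 392 mM = 5.188 mL
lactose monohydrate: 87.5 mmol/L × 360.3 g/mol × 0.745 L ÷ 1000 = 23.487 g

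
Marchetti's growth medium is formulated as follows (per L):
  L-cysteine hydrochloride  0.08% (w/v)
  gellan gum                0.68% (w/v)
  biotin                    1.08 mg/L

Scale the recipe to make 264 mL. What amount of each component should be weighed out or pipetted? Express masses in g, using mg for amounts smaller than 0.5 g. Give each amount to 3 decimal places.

Scale factor relative to 1 L: 0.264.
L-cysteine hydrochloride: 0.08% w/v = 0.8 g/L → 0.8 × 0.264 L = 0.2112 g = 211.200 mg
gellan gum: 0.68% w/v = 6.8 g/L → 6.8 × 0.264 L = 1.795 g
biotin: 1.08 mg/L × 0.264 L = 0.285 mg

L-cysteine hydrochloride 211.200 mg; gellan gum 1.795 g; biotin 0.285 mg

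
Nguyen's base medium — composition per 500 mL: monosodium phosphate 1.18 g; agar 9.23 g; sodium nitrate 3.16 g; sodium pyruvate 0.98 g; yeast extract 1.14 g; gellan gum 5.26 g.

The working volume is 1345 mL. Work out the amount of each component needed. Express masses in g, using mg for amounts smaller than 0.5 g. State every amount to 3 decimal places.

monosodium phosphate 3.174 g; agar 24.829 g; sodium nitrate 8.500 g; sodium pyruvate 2.636 g; yeast extract 3.067 g; gellan gum 14.149 g

Ratio of target to recipe volume: 1345 / 500 = 2.69.
monosodium phosphate: 1.18 g × (1345 mL / 500 mL) = 3.174 g
agar: 9.23 g × (1345 mL / 500 mL) = 24.829 g
sodium nitrate: 3.16 g × (1345 mL / 500 mL) = 8.500 g
sodium pyruvate: 0.98 g × (1345 mL / 500 mL) = 2.636 g
yeast extract: 1.14 g × (1345 mL / 500 mL) = 3.067 g
gellan gum: 5.26 g × (1345 mL / 500 mL) = 14.149 g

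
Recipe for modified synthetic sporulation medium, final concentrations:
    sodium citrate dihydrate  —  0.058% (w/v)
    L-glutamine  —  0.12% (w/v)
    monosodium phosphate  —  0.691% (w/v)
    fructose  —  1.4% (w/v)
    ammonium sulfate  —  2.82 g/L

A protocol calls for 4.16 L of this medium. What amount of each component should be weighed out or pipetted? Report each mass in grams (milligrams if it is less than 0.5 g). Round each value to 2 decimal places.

sodium citrate dihydrate 2.41 g; L-glutamine 4.99 g; monosodium phosphate 28.75 g; fructose 58.24 g; ammonium sulfate 11.73 g

Working volume: 4.16 L.
sodium citrate dihydrate: 0.058 g per 100 mL × 4160 mL ÷ 100 = 2.41 g
L-glutamine: 0.12 g per 100 mL × 4160 mL ÷ 100 = 4.99 g
monosodium phosphate: 0.691% w/v = 6.91 g/L → 6.91 × 4.16 L = 28.75 g
fructose: 1.4 g per 100 mL × 4160 mL ÷ 100 = 58.24 g
ammonium sulfate: 2.82 g/L × 4.16 L = 11.73 g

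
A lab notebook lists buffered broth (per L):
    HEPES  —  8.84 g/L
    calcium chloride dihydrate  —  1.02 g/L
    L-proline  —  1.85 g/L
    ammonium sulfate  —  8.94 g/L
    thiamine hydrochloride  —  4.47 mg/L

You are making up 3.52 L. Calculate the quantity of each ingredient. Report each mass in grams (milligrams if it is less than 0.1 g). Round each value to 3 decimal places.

Scale factor relative to 1 L: 3.52.
HEPES: 8.84 g/L × 3.52 L = 31.117 g
calcium chloride dihydrate: 1.02 g/L × 3.52 L = 3.590 g
L-proline: 1.85 g/L × 3.52 L = 6.512 g
ammonium sulfate: 8.94 g/L × 3.52 L = 31.469 g
thiamine hydrochloride: 4.47 mg/L × 3.52 L = 15.734 mg

HEPES 31.117 g; calcium chloride dihydrate 3.590 g; L-proline 6.512 g; ammonium sulfate 31.469 g; thiamine hydrochloride 15.734 mg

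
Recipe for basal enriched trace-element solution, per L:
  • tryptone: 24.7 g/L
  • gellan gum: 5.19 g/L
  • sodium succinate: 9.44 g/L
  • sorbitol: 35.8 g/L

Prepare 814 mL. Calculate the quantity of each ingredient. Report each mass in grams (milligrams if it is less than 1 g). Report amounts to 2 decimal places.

Working volume: 814 mL = 0.814 L.
tryptone: 24.7 g/L × 0.814 L = 20.11 g
gellan gum: 5.19 g/L × 0.814 L = 4.22 g
sodium succinate: 9.44 g/L × 0.814 L = 7.68 g
sorbitol: 35.8 g/L × 0.814 L = 29.14 g

tryptone 20.11 g; gellan gum 4.22 g; sodium succinate 7.68 g; sorbitol 29.14 g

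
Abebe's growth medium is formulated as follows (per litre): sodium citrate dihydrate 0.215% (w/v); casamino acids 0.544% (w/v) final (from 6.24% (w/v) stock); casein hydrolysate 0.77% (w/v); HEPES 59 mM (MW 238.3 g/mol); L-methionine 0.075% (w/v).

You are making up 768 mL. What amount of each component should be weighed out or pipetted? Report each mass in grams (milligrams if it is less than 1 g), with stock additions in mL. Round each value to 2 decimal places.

Target volume = 768 mL = 0.768 L.
sodium citrate dihydrate: 0.215 g per 100 mL × 768 mL ÷ 100 = 1.65 g
casamino acids: dilute stock: 0.544% ÷ 6.24% × 768 mL = 66.95 mL
casein hydrolysate: 0.77% w/v = 7.7 g/L → 7.7 × 0.768 L = 5.91 g
HEPES: 59 mmol/L × 238.3 g/mol × 0.768 L ÷ 1000 = 10.80 g
L-methionine: 0.075% w/v = 0.75 g/L → 0.75 × 0.768 L = 0.576 g = 576.00 mg

sodium citrate dihydrate 1.65 g; casamino acids 66.95 mL; casein hydrolysate 5.91 g; HEPES 10.80 g; L-methionine 576.00 mg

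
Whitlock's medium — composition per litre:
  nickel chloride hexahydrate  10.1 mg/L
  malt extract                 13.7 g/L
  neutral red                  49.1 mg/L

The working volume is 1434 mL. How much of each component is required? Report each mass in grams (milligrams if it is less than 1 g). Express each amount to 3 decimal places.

nickel chloride hexahydrate 14.483 mg; malt extract 19.646 g; neutral red 70.409 mg

Working volume: 1434 mL = 1.434 L.
nickel chloride hexahydrate: 10.1 mg/L × 1.434 L = 14.483 mg
malt extract: 13.7 g/L × 1.434 L = 19.646 g
neutral red: 49.1 mg/L × 1.434 L = 70.409 mg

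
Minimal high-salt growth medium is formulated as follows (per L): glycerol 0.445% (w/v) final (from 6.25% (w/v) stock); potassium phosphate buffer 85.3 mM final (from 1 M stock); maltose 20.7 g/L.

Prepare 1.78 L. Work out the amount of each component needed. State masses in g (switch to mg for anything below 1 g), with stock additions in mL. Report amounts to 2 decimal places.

glycerol 126.74 mL; potassium phosphate buffer 151.83 mL; maltose 36.85 g

Scale factor relative to 1 L: 1.78.
glycerol: V = C2·V2/C1 = 0.445% ÷ 6.25% × 1780 mL = 126.74 mL
potassium phosphate buffer: dilute stock: 85.3 mM × 1780 mL ÷ 1000 mM = 151.83 mL
maltose: 20.7 g/L × 1.78 L = 36.85 g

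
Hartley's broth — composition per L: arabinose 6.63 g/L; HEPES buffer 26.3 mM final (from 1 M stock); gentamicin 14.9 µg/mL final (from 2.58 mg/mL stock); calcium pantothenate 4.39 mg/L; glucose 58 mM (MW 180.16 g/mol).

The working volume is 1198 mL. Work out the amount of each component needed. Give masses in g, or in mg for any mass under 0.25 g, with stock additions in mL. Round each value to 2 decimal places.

Target volume = 1198 mL = 1.198 L.
arabinose: 6.63 g/L × 1.198 L = 7.94 g
HEPES buffer: C1V1 = C2V2 → 26.3 mM × 1198 mL ÷ 1000 mM = 31.51 mL
gentamicin: dilute stock: 14.9 µg/mL × 1198 mL ÷ 2580 µg/mL = 6.92 mL
calcium pantothenate: 4.39 mg/L × 1.198 L = 5.26 mg
glucose: 58 mmol/L × 180.16 g/mol × 1.198 L ÷ 1000 = 12.52 g

arabinose 7.94 g; HEPES buffer 31.51 mL; gentamicin 6.92 mL; calcium pantothenate 5.26 mg; glucose 12.52 g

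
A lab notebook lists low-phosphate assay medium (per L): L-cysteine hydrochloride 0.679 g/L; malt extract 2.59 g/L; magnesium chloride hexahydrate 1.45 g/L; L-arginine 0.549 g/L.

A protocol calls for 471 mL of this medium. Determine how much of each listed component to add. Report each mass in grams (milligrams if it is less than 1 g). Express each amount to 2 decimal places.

Working volume: 471 mL = 0.471 L.
L-cysteine hydrochloride: 0.679 g/L × 0.471 L = 0.319809 g = 319.81 mg
malt extract: 2.59 g/L × 0.471 L = 1.22 g
magnesium chloride hexahydrate: 1.45 g/L × 0.471 L = 0.68295 g = 682.95 mg
L-arginine: 0.549 g/L × 0.471 L = 0.258579 g = 258.58 mg

L-cysteine hydrochloride 319.81 mg; malt extract 1.22 g; magnesium chloride hexahydrate 682.95 mg; L-arginine 258.58 mg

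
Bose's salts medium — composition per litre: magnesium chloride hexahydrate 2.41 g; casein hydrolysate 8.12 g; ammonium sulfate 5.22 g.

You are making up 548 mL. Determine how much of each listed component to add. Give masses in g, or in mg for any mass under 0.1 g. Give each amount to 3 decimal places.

Scale factor = 548 mL / 1000 mL = 0.548.
magnesium chloride hexahydrate: 2.41 g × (548 mL / 1000 mL) = 1.321 g
casein hydrolysate: 8.12 g × (548 mL / 1000 mL) = 4.450 g
ammonium sulfate: 5.22 g × (548 mL / 1000 mL) = 2.861 g

magnesium chloride hexahydrate 1.321 g; casein hydrolysate 4.450 g; ammonium sulfate 2.861 g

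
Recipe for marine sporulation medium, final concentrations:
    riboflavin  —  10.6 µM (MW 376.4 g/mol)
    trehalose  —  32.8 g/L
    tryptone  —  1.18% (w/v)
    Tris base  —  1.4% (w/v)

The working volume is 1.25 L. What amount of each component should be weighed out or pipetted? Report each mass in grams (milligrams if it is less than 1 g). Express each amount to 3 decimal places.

Scale factor relative to 1 L: 1.25.
riboflavin: 10.6 µmol/L × 376.4 g/mol × 1.25 L ÷ 1000 = 4.987 mg
trehalose: 32.8 g/L × 1.25 L = 41.000 g
tryptone: 1.18 g per 100 mL × 1250 mL ÷ 100 = 14.750 g
Tris base: 1.4 g per 100 mL × 1250 mL ÷ 100 = 17.500 g

riboflavin 4.987 mg; trehalose 41.000 g; tryptone 14.750 g; Tris base 17.500 g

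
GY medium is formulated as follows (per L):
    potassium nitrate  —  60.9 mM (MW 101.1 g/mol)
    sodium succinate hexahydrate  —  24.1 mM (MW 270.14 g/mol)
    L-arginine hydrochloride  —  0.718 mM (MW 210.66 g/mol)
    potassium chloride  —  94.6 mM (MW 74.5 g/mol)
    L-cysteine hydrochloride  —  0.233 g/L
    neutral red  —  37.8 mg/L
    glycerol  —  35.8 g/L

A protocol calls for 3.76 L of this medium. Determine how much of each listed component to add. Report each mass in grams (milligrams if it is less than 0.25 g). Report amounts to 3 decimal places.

Scale factor relative to 1 L: 3.76.
potassium nitrate: 60.9 mmol/L × 101.1 g/mol × 3.76 L ÷ 1000 = 23.150 g
sodium succinate hexahydrate: 24.1 mmol/L × 270.14 g/mol × 3.76 L ÷ 1000 = 24.479 g
L-arginine hydrochloride: 0.718 mmol/L × 210.66 g/mol × 3.76 L ÷ 1000 = 0.569 g
potassium chloride: 94.6 mmol/L × 74.5 g/mol × 3.76 L ÷ 1000 = 26.499 g
L-cysteine hydrochloride: 0.233 g/L × 3.76 L = 0.876 g
neutral red: 37.8 mg/L × 3.76 L = 142.128 mg
glycerol: 35.8 g/L × 3.76 L = 134.608 g

potassium nitrate 23.150 g; sodium succinate hexahydrate 24.479 g; L-arginine hydrochloride 0.569 g; potassium chloride 26.499 g; L-cysteine hydrochloride 0.876 g; neutral red 142.128 mg; glycerol 134.608 g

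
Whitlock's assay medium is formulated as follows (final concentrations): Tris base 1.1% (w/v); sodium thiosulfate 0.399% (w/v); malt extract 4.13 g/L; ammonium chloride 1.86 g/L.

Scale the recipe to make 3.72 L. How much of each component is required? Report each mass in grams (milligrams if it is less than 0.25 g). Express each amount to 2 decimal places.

Tris base 40.92 g; sodium thiosulfate 14.84 g; malt extract 15.36 g; ammonium chloride 6.92 g

Working volume: 3.72 L.
Tris base: 1.1 g per 100 mL × 3720 mL ÷ 100 = 40.92 g
sodium thiosulfate: 0.399 g per 100 mL × 3720 mL ÷ 100 = 14.84 g
malt extract: 4.13 g/L × 3.72 L = 15.36 g
ammonium chloride: 1.86 g/L × 3.72 L = 6.92 g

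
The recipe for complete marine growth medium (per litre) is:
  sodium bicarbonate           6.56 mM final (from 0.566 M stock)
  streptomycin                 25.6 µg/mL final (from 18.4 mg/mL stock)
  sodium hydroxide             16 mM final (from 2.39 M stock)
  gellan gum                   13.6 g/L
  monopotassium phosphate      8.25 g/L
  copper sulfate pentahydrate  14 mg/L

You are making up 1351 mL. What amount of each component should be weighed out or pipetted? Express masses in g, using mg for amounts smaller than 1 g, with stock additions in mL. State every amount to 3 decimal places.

Scale factor relative to 1 L: 1.351.
sodium bicarbonate: C1V1 = C2V2 → 6.56 mM × 1351 mL ÷ 566 mM = 15.658 mL
streptomycin: V = C2·V2/C1 = 25.6 µg/mL × 1351 mL ÷ 18400 µg/mL = 1.880 mL
sodium hydroxide: V = C2·V2/C1 = 16 mM × 1351 mL ÷ 2390 mM = 9.044 mL
gellan gum: 13.6 g/L × 1.351 L = 18.374 g
monopotassium phosphate: 8.25 g/L × 1.351 L = 11.146 g
copper sulfate pentahydrate: 14 mg/L × 1.351 L = 18.914 mg

sodium bicarbonate 15.658 mL; streptomycin 1.880 mL; sodium hydroxide 9.044 mL; gellan gum 18.374 g; monopotassium phosphate 11.146 g; copper sulfate pentahydrate 18.914 mg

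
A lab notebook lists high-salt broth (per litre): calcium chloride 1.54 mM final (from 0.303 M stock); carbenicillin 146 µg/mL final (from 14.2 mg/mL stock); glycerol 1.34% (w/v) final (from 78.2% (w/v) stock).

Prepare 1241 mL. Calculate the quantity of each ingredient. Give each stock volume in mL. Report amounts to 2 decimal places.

calcium chloride 6.31 mL; carbenicillin 12.76 mL; glycerol 21.27 mL

Working volume: 1241 mL = 1.241 L.
calcium chloride: dilute stock: 1.54 mM × 1241 mL ÷ 303 mM = 6.31 mL
carbenicillin: dilute stock: 146 µg/mL × 1241 mL ÷ 14200 µg/mL = 12.76 mL
glycerol: dilute stock: 1.34% ÷ 78.2% × 1241 mL = 21.27 mL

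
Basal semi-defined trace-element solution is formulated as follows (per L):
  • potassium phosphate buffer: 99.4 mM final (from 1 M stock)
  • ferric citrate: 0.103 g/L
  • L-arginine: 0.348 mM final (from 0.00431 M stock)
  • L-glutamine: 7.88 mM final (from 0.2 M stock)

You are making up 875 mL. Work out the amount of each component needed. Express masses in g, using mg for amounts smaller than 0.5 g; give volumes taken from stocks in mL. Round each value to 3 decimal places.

potassium phosphate buffer 86.975 mL; ferric citrate 90.125 mg; L-arginine 70.650 mL; L-glutamine 34.475 mL

Scale factor relative to 1 L: 0.875.
potassium phosphate buffer: C1V1 = C2V2 → 99.4 mM × 875 mL ÷ 1000 mM = 86.975 mL
ferric citrate: 0.103 g/L × 0.875 L = 0.090125 g = 90.125 mg
L-arginine: dilute stock: 0.348 mM × 875 mL ÷ 4.31 mM = 70.650 mL
L-glutamine: dilute stock: 7.88 mM × 875 mL ÷ 200 mM = 34.475 mL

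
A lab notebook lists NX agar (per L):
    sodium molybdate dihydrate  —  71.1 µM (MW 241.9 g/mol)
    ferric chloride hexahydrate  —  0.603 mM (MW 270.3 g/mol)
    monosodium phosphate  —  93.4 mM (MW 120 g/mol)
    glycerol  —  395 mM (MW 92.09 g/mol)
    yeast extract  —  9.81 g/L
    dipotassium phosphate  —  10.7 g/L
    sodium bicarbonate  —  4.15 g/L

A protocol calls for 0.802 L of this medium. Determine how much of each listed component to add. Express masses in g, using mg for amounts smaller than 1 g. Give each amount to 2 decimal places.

sodium molybdate dihydrate 13.79 mg; ferric chloride hexahydrate 130.72 mg; monosodium phosphate 8.99 g; glycerol 29.17 g; yeast extract 7.87 g; dipotassium phosphate 8.58 g; sodium bicarbonate 3.33 g

Scale factor relative to 1 L: 0.802.
sodium molybdate dihydrate: 71.1 µmol/L × 241.9 g/mol × 0.802 L ÷ 1000 = 13.79 mg
ferric chloride hexahydrate: 0.603 mmol/L × 270.3 mg/mmol × 0.802 L = 130.72 mg
monosodium phosphate: 93.4 mmol/L × 120 g/mol × 0.802 L ÷ 1000 = 8.99 g
glycerol: 395 mmol/L × 92.09 g/mol × 0.802 L ÷ 1000 = 29.17 g
yeast extract: 9.81 g/L × 0.802 L = 7.87 g
dipotassium phosphate: 10.7 g/L × 0.802 L = 8.58 g
sodium bicarbonate: 4.15 g/L × 0.802 L = 3.33 g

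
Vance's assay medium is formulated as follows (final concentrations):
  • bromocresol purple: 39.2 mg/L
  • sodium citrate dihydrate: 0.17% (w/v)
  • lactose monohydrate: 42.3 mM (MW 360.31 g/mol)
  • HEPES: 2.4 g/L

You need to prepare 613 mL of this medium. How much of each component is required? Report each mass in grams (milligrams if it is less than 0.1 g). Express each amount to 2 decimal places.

bromocresol purple 24.03 mg; sodium citrate dihydrate 1.04 g; lactose monohydrate 9.34 g; HEPES 1.47 g

Working volume: 613 mL = 0.613 L.
bromocresol purple: 39.2 mg/L × 0.613 L = 24.03 mg
sodium citrate dihydrate: 0.17 g per 100 mL × 613 mL ÷ 100 = 1.04 g
lactose monohydrate: 42.3 mmol/L × 360.31 g/mol × 0.613 L ÷ 1000 = 9.34 g
HEPES: 2.4 g/L × 0.613 L = 1.47 g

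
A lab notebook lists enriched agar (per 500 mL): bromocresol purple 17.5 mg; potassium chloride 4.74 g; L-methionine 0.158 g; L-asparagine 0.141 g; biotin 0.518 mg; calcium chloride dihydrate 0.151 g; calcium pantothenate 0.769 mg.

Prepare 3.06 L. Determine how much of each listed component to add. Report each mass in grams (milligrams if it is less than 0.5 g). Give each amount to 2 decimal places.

bromocresol purple 107.10 mg; potassium chloride 29.01 g; L-methionine 0.97 g; L-asparagine 0.86 g; biotin 3.17 mg; calcium chloride dihydrate 0.92 g; calcium pantothenate 4.71 mg

Scale factor = 3060 mL / 500 mL = 6.12.
bromocresol purple: 17.5 mg × (3060 mL / 500 mL) = 107.10 mg
potassium chloride: 4.74 g × (3060 mL / 500 mL) = 29.01 g
L-methionine: 0.158 g × (3060 mL / 500 mL) = 0.97 g
L-asparagine: 0.141 g × (3060 mL / 500 mL) = 0.86 g
biotin: 0.518 mg × (3060 mL / 500 mL) = 3.17 mg
calcium chloride dihydrate: 0.151 g × (3060 mL / 500 mL) = 0.92 g
calcium pantothenate: 0.769 mg × (3060 mL / 500 mL) = 4.71 mg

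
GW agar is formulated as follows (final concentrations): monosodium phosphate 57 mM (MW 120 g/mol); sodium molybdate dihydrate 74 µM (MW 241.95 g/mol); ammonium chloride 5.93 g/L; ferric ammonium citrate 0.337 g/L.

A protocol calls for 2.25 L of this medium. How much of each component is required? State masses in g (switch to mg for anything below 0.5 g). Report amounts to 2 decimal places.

monosodium phosphate 15.39 g; sodium molybdate dihydrate 40.28 mg; ammonium chloride 13.34 g; ferric ammonium citrate 0.76 g

Working volume: 2.25 L.
monosodium phosphate: 57 mmol/L × 120 g/mol × 2.25 L ÷ 1000 = 15.39 g
sodium molybdate dihydrate: 74 µmol/L × 241.95 g/mol × 2.25 L ÷ 1000 = 40.28 mg
ammonium chloride: 5.93 g/L × 2.25 L = 13.34 g
ferric ammonium citrate: 0.337 g/L × 2.25 L = 0.76 g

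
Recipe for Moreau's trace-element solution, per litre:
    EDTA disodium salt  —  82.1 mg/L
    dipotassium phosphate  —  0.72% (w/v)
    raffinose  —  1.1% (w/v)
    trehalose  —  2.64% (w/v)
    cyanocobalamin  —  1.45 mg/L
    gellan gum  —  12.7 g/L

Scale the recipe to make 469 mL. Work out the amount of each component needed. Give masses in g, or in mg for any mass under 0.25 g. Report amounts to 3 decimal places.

Target volume = 469 mL = 0.469 L.
EDTA disodium salt: 82.1 mg/L × 0.469 L = 38.505 mg
dipotassium phosphate: 0.72 g per 100 mL × 469 mL ÷ 100 = 3.377 g
raffinose: 1.1% w/v = 11 g/L → 11 × 0.469 L = 5.159 g
trehalose: 2.64% w/v = 26.4 g/L → 26.4 × 0.469 L = 12.382 g
cyanocobalamin: 1.45 mg/L × 0.469 L = 0.680 mg
gellan gum: 12.7 g/L × 0.469 L = 5.956 g

EDTA disodium salt 38.505 mg; dipotassium phosphate 3.377 g; raffinose 5.159 g; trehalose 12.382 g; cyanocobalamin 0.680 mg; gellan gum 5.956 g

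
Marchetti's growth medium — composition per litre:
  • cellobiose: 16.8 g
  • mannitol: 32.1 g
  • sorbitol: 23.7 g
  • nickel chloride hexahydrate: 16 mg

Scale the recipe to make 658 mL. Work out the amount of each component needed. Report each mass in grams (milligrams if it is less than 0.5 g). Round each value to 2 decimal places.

Ratio of target to recipe volume: 658 / 1000 = 0.658.
cellobiose: 16.8 g × (658 mL / 1000 mL) = 11.05 g
mannitol: 32.1 g × (658 mL / 1000 mL) = 21.12 g
sorbitol: 23.7 g × (658 mL / 1000 mL) = 15.59 g
nickel chloride hexahydrate: 16 mg × (658 mL / 1000 mL) = 10.53 mg

cellobiose 11.05 g; mannitol 21.12 g; sorbitol 15.59 g; nickel chloride hexahydrate 10.53 mg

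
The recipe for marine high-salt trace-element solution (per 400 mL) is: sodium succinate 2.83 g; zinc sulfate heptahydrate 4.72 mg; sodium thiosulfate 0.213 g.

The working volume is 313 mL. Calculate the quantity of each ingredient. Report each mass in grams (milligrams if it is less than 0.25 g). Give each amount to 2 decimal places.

Ratio of target to recipe volume: 313 / 400 = 0.7825.
sodium succinate: 2.83 g × (313 mL / 400 mL) = 2.21 g
zinc sulfate heptahydrate: 4.72 mg × (313 mL / 400 mL) = 3.69 mg
sodium thiosulfate: 0.213 g × (313 mL / 400 mL) = 0.166673 g = 166.67 mg

sodium succinate 2.21 g; zinc sulfate heptahydrate 3.69 mg; sodium thiosulfate 166.67 mg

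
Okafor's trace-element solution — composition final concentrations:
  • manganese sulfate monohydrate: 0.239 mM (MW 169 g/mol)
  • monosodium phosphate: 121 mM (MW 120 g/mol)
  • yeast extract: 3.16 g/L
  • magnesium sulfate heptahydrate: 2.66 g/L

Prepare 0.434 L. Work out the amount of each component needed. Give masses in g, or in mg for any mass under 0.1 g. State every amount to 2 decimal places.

manganese sulfate monohydrate 17.53 mg; monosodium phosphate 6.30 g; yeast extract 1.37 g; magnesium sulfate heptahydrate 1.15 g

Working volume: 0.434 L.
manganese sulfate monohydrate: 0.239 mmol/L × 169 mg/mmol × 0.434 L = 17.53 mg
monosodium phosphate: 121 mmol/L × 120 g/mol × 0.434 L ÷ 1000 = 6.30 g
yeast extract: 3.16 g/L × 0.434 L = 1.37 g
magnesium sulfate heptahydrate: 2.66 g/L × 0.434 L = 1.15 g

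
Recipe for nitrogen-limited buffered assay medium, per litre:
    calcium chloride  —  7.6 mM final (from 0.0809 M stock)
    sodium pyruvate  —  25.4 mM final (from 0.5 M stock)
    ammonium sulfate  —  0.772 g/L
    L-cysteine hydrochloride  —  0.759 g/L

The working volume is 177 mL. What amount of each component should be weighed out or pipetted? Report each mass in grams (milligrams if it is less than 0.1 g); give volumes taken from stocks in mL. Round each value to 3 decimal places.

calcium chloride 16.628 mL; sodium pyruvate 8.992 mL; ammonium sulfate 0.137 g; L-cysteine hydrochloride 0.134 g

Scale factor relative to 1 L: 0.177.
calcium chloride: dilute stock: 7.6 mM × 177 mL ÷ 80.9 mM = 16.628 mL
sodium pyruvate: V = C2·V2/C1 = 25.4 mM × 177 mL ÷ 500 mM = 8.992 mL
ammonium sulfate: 0.772 g/L × 0.177 L = 0.137 g
L-cysteine hydrochloride: 0.759 g/L × 0.177 L = 0.134 g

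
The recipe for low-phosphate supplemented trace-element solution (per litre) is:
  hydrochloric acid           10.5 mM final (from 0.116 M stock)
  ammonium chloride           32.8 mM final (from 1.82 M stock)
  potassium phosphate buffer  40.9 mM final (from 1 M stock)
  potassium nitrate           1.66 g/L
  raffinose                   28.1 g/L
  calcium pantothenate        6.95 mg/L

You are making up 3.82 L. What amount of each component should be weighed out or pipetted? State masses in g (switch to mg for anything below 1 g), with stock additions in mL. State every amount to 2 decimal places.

Scale factor relative to 1 L: 3.82.
hydrochloric acid: dilute stock: 10.5 mM × 3820 mL ÷ 116 mM = 345.78 mL
ammonium chloride: C1V1 = C2V2 → 32.8 mM × 3820 mL ÷ 1820 mM = 68.84 mL
potassium phosphate buffer: dilute stock: 40.9 mM × 3820 mL ÷ 1000 mM = 156.24 mL
potassium nitrate: 1.66 g/L × 3.82 L = 6.34 g
raffinose: 28.1 g/L × 3.82 L = 107.34 g
calcium pantothenate: 6.95 mg/L × 3.82 L = 26.55 mg

hydrochloric acid 345.78 mL; ammonium chloride 68.84 mL; potassium phosphate buffer 156.24 mL; potassium nitrate 6.34 g; raffinose 107.34 g; calcium pantothenate 26.55 mg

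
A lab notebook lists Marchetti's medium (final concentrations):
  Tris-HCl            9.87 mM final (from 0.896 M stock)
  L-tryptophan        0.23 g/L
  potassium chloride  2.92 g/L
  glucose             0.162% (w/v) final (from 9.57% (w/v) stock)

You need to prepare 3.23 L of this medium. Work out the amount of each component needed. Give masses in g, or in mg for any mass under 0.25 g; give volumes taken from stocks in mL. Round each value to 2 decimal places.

Scale factor relative to 1 L: 3.23.
Tris-HCl: dilute stock: 9.87 mM × 3230 mL ÷ 896 mM = 35.58 mL
L-tryptophan: 0.23 g/L × 3.23 L = 0.74 g
potassium chloride: 2.92 g/L × 3.23 L = 9.43 g
glucose: V = C2·V2/C1 = 0.162% ÷ 9.57% × 3230 mL = 54.68 mL

Tris-HCl 35.58 mL; L-tryptophan 0.74 g; potassium chloride 9.43 g; glucose 54.68 mL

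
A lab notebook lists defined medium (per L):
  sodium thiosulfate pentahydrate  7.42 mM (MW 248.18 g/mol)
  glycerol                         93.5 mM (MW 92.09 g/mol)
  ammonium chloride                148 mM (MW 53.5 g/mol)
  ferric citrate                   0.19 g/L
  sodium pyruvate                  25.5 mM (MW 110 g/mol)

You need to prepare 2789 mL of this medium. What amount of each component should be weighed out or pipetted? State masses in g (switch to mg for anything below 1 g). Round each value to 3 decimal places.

Target volume = 2789 mL = 2.789 L.
sodium thiosulfate pentahydrate: 7.42 mmol/L × 248.18 g/mol × 2.789 L ÷ 1000 = 5.136 g
glycerol: 93.5 mmol/L × 92.09 g/mol × 2.789 L ÷ 1000 = 24.014 g
ammonium chloride: 148 mmol/L × 53.5 g/mol × 2.789 L ÷ 1000 = 22.083 g
ferric citrate: 0.19 g/L × 2.789 L = 0.52991 g = 529.910 mg
sodium pyruvate: 25.5 mmol/L × 110 g/mol × 2.789 L ÷ 1000 = 7.823 g

sodium thiosulfate pentahydrate 5.136 g; glycerol 24.014 g; ammonium chloride 22.083 g; ferric citrate 529.910 mg; sodium pyruvate 7.823 g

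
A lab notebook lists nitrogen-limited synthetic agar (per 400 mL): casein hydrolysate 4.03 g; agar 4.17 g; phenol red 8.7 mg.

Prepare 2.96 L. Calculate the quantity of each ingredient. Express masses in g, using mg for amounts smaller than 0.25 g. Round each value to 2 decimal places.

casein hydrolysate 29.82 g; agar 30.86 g; phenol red 64.38 mg

Scale factor = 2960 mL / 400 mL = 7.4.
casein hydrolysate: 4.03 g × (2960 mL / 400 mL) = 29.82 g
agar: 4.17 g × (2960 mL / 400 mL) = 30.86 g
phenol red: 8.7 mg × (2960 mL / 400 mL) = 64.38 mg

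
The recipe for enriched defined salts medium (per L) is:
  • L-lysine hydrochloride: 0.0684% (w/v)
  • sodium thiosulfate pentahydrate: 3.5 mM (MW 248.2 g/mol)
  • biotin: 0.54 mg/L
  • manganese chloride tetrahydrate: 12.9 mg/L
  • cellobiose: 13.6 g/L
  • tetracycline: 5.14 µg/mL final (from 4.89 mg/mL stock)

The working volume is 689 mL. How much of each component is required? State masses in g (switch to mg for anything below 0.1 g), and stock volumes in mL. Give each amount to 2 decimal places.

Target volume = 689 mL = 0.689 L.
L-lysine hydrochloride: 0.0684 g per 100 mL × 689 mL ÷ 100 = 0.47 g
sodium thiosulfate pentahydrate: 3.5 mmol/L × 248.2 g/mol × 0.689 L ÷ 1000 = 0.60 g
biotin: 0.54 mg/L × 0.689 L = 0.37 mg
manganese chloride tetrahydrate: 12.9 mg/L × 0.689 L = 8.89 mg
cellobiose: 13.6 g/L × 0.689 L = 9.37 g
tetracycline: dilute stock: 5.14 µg/mL × 689 mL ÷ 4890 µg/mL = 0.72 mL

L-lysine hydrochloride 0.47 g; sodium thiosulfate pentahydrate 0.60 g; biotin 0.37 mg; manganese chloride tetrahydrate 8.89 mg; cellobiose 9.37 g; tetracycline 0.72 mL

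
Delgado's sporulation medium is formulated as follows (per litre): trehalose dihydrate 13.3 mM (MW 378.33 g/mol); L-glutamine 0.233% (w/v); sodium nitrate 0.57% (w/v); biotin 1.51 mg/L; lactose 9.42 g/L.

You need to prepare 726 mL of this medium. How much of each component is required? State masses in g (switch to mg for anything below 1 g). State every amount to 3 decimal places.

trehalose dihydrate 3.653 g; L-glutamine 1.692 g; sodium nitrate 4.138 g; biotin 1.096 mg; lactose 6.839 g

Target volume = 726 mL = 0.726 L.
trehalose dihydrate: 13.3 mmol/L × 378.33 g/mol × 0.726 L ÷ 1000 = 3.653 g
L-glutamine: 0.233% w/v = 2.33 g/L → 2.33 × 0.726 L = 1.692 g
sodium nitrate: 0.57% w/v = 5.7 g/L → 5.7 × 0.726 L = 4.138 g
biotin: 1.51 mg/L × 0.726 L = 1.096 mg
lactose: 9.42 g/L × 0.726 L = 6.839 g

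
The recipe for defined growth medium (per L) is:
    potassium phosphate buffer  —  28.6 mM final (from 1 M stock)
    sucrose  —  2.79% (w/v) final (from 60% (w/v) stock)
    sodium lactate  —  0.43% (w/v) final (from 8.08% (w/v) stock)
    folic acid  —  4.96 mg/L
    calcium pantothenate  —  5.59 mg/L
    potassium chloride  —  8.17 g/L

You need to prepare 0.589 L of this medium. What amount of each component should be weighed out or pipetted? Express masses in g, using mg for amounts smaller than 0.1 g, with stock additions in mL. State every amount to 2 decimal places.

potassium phosphate buffer 16.85 mL; sucrose 27.39 mL; sodium lactate 31.35 mL; folic acid 2.92 mg; calcium pantothenate 3.29 mg; potassium chloride 4.81 g

Scale factor relative to 1 L: 0.589.
potassium phosphate buffer: dilute stock: 28.6 mM × 589 mL ÷ 1000 mM = 16.85 mL
sucrose: dilute stock: 2.79% ÷ 60% × 589 mL = 27.39 mL
sodium lactate: dilute stock: 0.43% ÷ 8.08% × 589 mL = 31.35 mL
folic acid: 4.96 mg/L × 0.589 L = 2.92 mg
calcium pantothenate: 5.59 mg/L × 0.589 L = 3.29 mg
potassium chloride: 8.17 g/L × 0.589 L = 4.81 g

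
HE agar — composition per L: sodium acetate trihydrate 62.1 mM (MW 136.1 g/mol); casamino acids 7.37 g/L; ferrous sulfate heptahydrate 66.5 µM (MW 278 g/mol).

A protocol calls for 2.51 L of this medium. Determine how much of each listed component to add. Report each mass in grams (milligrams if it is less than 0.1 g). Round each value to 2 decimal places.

Scale factor relative to 1 L: 2.51.
sodium acetate trihydrate: 62.1 mmol/L × 136.1 g/mol × 2.51 L ÷ 1000 = 21.21 g
casamino acids: 7.37 g/L × 2.51 L = 18.50 g
ferrous sulfate heptahydrate: 66.5 µmol/L × 278 g/mol × 2.51 L ÷ 1000 = 46.40 mg

sodium acetate trihydrate 21.21 g; casamino acids 18.50 g; ferrous sulfate heptahydrate 46.40 mg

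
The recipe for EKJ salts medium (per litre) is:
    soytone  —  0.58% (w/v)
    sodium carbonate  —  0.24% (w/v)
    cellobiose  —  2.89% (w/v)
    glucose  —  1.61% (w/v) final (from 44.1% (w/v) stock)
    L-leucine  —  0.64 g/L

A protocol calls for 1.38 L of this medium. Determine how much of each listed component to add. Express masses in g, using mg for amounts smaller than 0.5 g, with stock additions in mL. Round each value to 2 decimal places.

Scale factor relative to 1 L: 1.38.
soytone: 0.58% w/v = 5.8 g/L → 5.8 × 1.38 L = 8.00 g
sodium carbonate: 0.24% w/v = 2.4 g/L → 2.4 × 1.38 L = 3.31 g
cellobiose: 2.89% w/v = 28.9 g/L → 28.9 × 1.38 L = 39.88 g
glucose: V = C2·V2/C1 = 1.61% ÷ 44.1% × 1380 mL = 50.38 mL
L-leucine: 0.64 g/L × 1.38 L = 0.88 g

soytone 8.00 g; sodium carbonate 3.31 g; cellobiose 39.88 g; glucose 50.38 mL; L-leucine 0.88 g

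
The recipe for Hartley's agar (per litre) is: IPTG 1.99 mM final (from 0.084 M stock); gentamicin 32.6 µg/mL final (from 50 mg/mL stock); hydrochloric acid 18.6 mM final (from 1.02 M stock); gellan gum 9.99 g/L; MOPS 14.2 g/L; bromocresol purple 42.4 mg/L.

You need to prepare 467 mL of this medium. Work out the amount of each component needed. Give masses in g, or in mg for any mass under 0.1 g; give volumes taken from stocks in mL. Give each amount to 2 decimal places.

IPTG 11.06 mL; gentamicin 0.30 mL; hydrochloric acid 8.52 mL; gellan gum 4.67 g; MOPS 6.63 g; bromocresol purple 19.80 mg

Target volume = 467 mL = 0.467 L.
IPTG: V = C2·V2/C1 = 1.99 mM × 467 mL ÷ 84 mM = 11.06 mL
gentamicin: V = C2·V2/C1 = 32.6 µg/mL × 467 mL ÷ 50000 µg/mL = 0.30 mL
hydrochloric acid: C1V1 = C2V2 → 18.6 mM × 467 mL ÷ 1020 mM = 8.52 mL
gellan gum: 9.99 g/L × 0.467 L = 4.67 g
MOPS: 14.2 g/L × 0.467 L = 6.63 g
bromocresol purple: 42.4 mg/L × 0.467 L = 19.80 mg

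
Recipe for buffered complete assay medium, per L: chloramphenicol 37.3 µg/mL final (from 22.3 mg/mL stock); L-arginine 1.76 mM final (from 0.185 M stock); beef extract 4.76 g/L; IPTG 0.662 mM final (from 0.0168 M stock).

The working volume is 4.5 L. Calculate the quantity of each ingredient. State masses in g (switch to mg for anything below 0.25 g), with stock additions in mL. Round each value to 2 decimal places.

Working volume: 4.5 L.
chloramphenicol: V = C2·V2/C1 = 37.3 µg/mL × 4500 mL ÷ 22300 µg/mL = 7.53 mL
L-arginine: dilute stock: 1.76 mM × 4500 mL ÷ 185 mM = 42.81 mL
beef extract: 4.76 g/L × 4.5 L = 21.42 g
IPTG: C1V1 = C2V2 → 0.662 mM × 4500 mL ÷ 16.8 mM = 177.32 mL

chloramphenicol 7.53 mL; L-arginine 42.81 mL; beef extract 21.42 g; IPTG 177.32 mL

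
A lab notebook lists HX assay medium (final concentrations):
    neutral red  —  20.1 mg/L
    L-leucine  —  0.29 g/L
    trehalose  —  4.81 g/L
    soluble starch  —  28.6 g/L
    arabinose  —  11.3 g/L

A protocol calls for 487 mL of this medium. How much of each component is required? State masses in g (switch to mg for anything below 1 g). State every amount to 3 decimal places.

neutral red 9.789 mg; L-leucine 141.230 mg; trehalose 2.342 g; soluble starch 13.928 g; arabinose 5.503 g

Target volume = 487 mL = 0.487 L.
neutral red: 20.1 mg/L × 0.487 L = 9.789 mg
L-leucine: 0.29 g/L × 0.487 L = 0.14123 g = 141.230 mg
trehalose: 4.81 g/L × 0.487 L = 2.342 g
soluble starch: 28.6 g/L × 0.487 L = 13.928 g
arabinose: 11.3 g/L × 0.487 L = 5.503 g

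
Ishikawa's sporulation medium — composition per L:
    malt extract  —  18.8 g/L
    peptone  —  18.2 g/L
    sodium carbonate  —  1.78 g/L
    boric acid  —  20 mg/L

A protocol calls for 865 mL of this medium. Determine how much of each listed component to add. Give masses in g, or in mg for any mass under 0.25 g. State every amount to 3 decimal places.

Working volume: 865 mL = 0.865 L.
malt extract: 18.8 g/L × 0.865 L = 16.262 g
peptone: 18.2 g/L × 0.865 L = 15.743 g
sodium carbonate: 1.78 g/L × 0.865 L = 1.540 g
boric acid: 20 mg/L × 0.865 L = 17.300 mg

malt extract 16.262 g; peptone 15.743 g; sodium carbonate 1.540 g; boric acid 17.300 mg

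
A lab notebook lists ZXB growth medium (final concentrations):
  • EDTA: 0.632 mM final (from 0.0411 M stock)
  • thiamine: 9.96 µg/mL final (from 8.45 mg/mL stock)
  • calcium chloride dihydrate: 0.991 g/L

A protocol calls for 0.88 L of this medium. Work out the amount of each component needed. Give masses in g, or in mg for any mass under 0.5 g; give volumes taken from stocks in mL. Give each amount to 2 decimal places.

Scale factor relative to 1 L: 0.88.
EDTA: C1V1 = C2V2 → 0.632 mM × 880 mL ÷ 41.1 mM = 13.53 mL
thiamine: V = C2·V2/C1 = 9.96 µg/mL × 880 mL ÷ 8450 µg/mL = 1.04 mL
calcium chloride dihydrate: 0.991 g/L × 0.88 L = 0.87 g

EDTA 13.53 mL; thiamine 1.04 mL; calcium chloride dihydrate 0.87 g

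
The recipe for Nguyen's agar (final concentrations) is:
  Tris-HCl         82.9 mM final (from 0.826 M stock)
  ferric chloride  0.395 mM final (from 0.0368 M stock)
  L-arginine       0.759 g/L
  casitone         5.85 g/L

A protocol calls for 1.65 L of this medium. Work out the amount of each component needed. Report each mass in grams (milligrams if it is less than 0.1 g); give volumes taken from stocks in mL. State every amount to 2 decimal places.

Working volume: 1.65 L.
Tris-HCl: V = C2·V2/C1 = 82.9 mM × 1650 mL ÷ 826 mM = 165.60 mL
ferric chloride: C1V1 = C2V2 → 0.395 mM × 1650 mL ÷ 36.8 mM = 17.71 mL
L-arginine: 0.759 g/L × 1.65 L = 1.25 g
casitone: 5.85 g/L × 1.65 L = 9.65 g

Tris-HCl 165.60 mL; ferric chloride 17.71 mL; L-arginine 1.25 g; casitone 9.65 g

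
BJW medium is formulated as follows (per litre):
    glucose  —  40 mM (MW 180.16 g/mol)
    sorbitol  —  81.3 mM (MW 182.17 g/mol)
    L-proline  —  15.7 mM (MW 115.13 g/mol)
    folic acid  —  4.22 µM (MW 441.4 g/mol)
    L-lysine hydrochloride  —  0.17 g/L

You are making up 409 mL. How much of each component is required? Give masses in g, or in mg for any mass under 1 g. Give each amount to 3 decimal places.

glucose 2.947 g; sorbitol 6.057 g; L-proline 739.284 mg; folic acid 0.762 mg; L-lysine hydrochloride 69.530 mg

Working volume: 409 mL = 0.409 L.
glucose: 40 mmol/L × 180.16 g/mol × 0.409 L ÷ 1000 = 2.947 g
sorbitol: 81.3 mmol/L × 182.17 g/mol × 0.409 L ÷ 1000 = 6.057 g
L-proline: 15.7 mmol/L × 115.13 mg/mmol × 0.409 L = 739.284 mg
folic acid: 4.22 µmol/L × 441.4 g/mol × 0.409 L ÷ 1000 = 0.762 mg
L-lysine hydrochloride: 0.17 g/L × 0.409 L = 0.06953 g = 69.530 mg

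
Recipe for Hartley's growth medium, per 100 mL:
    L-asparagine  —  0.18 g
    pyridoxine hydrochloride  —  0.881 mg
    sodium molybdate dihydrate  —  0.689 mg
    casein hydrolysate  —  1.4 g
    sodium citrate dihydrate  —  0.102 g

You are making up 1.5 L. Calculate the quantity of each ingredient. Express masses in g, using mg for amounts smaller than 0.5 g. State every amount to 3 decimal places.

L-asparagine 2.700 g; pyridoxine hydrochloride 13.215 mg; sodium molybdate dihydrate 10.335 mg; casein hydrolysate 21.000 g; sodium citrate dihydrate 1.530 g

Ratio of target to recipe volume: 1500 / 100 = 15.
L-asparagine: 0.18 g × (1500 mL / 100 mL) = 2.700 g
pyridoxine hydrochloride: 0.881 mg × (1500 mL / 100 mL) = 13.215 mg
sodium molybdate dihydrate: 0.689 mg × (1500 mL / 100 mL) = 10.335 mg
casein hydrolysate: 1.4 g × (1500 mL / 100 mL) = 21.000 g
sodium citrate dihydrate: 0.102 g × (1500 mL / 100 mL) = 1.530 g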